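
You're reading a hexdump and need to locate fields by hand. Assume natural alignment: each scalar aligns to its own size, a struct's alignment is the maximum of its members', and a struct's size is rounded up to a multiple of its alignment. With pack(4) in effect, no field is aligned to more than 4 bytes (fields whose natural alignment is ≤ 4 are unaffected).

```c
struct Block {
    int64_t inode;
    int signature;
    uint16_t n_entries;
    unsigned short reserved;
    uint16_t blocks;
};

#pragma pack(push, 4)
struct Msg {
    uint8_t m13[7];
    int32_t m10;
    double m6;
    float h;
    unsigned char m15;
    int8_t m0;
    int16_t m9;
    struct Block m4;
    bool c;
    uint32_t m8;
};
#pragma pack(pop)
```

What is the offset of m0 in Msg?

25

Block: @0: inode [8B, align 8] → 8; @8: signature [4B, align 4] → 12; @12: n_entries [2B, align 2] → 14; @14: reserved [2B, align 2] → 16; @16: blocks [2B, align 2] → 18; +6 tail pad (align 8); size 24, align 8
@0: m13 [7B, align 1] → 7
+1 pad (align 4)
@8: m10 [4B, align 4] → 12
@12: m6 [8B, align 4] → 20
@20: h [4B, align 4] → 24
@24: m15 [1B, align 1] → 25
@25: m0 [1B, align 1] → 26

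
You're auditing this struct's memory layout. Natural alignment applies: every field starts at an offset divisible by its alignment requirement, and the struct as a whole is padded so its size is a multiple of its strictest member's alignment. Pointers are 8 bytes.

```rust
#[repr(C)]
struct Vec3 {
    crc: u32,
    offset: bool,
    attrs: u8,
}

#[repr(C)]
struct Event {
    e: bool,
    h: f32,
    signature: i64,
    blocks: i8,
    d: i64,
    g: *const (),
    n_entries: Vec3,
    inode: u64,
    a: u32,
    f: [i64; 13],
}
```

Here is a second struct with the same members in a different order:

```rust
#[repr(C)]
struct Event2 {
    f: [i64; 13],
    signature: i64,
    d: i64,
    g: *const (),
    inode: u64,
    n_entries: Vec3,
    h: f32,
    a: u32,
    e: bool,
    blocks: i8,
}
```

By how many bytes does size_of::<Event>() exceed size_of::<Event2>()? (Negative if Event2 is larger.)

8

Vec3: @0: crc [4B, align 4] → 4; @4: offset [1B, align 1] → 5; @5: attrs [1B, align 1] → 6; +2 tail pad (align 4); size 8, align 4
@0: e [1B, align 1] → 1
+3 pad (align 4)
@4: h [4B, align 4] → 8
@8: signature [8B, align 8] → 16
@16: blocks [1B, align 1] → 17
+7 pad (align 8)
@24: d [8B, align 8] → 32
@32: g [8B, align 8] → 40
@40: n_entries [8B, align 4] → 48
@48: inode [8B, align 8] → 56
@56: a [4B, align 4] → 60
+4 pad (align 8)
@64: f [104B, align 8] → 168
size 168, align 8
— Event2 —
@0: f [104B, align 8] → 104
@104: signature [8B, align 8] → 112
@112: d [8B, align 8] → 120
@120: g [8B, align 8] → 128
@128: inode [8B, align 8] → 136
@136: n_entries [8B, align 4] → 144
@144: h [4B, align 4] → 148
@148: a [4B, align 4] → 152
@152: e [1B, align 1] → 153
@153: blocks [1B, align 1] → 154
+6 tail pad (align 8)
size 160, align 8
168 − 160 = 8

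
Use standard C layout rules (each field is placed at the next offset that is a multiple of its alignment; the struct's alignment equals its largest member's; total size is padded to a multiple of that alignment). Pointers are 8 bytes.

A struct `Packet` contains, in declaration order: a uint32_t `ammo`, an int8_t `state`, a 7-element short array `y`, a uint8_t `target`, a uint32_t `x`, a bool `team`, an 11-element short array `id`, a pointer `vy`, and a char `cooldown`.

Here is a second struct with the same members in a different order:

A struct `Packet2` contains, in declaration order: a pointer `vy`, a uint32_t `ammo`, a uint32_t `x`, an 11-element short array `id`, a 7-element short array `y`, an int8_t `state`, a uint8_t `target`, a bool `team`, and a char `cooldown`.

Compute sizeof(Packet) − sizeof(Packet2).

0..4  ammo  (4B, 4-aligned)
4..5  state  (1B, 1-aligned)
5..6  -- padding (1B)
6..20  y  (14B, 2-aligned)
20..21  target  (1B, 1-aligned)
21..24  -- padding (3B)
24..28  x  (4B, 4-aligned)
28..29  team  (1B, 1-aligned)
29..30  -- padding (1B)
30..52  id  (22B, 2-aligned)
52..56  -- padding (4B)
56..64  vy  (8B, 8-aligned)
64..65  cooldown  (1B, 1-aligned)
65..72  -- tail padding (7B)
sizeof = 72, alignof = 8
— Packet2 —
0..8  vy  (8B, 8-aligned)
8..12  ammo  (4B, 4-aligned)
12..16  x  (4B, 4-aligned)
16..38  id  (22B, 2-aligned)
38..52  y  (14B, 2-aligned)
52..53  state  (1B, 1-aligned)
53..54  target  (1B, 1-aligned)
54..55  team  (1B, 1-aligned)
55..56  cooldown  (1B, 1-aligned)
sizeof = 56, alignof = 8
72 − 56 = 16

16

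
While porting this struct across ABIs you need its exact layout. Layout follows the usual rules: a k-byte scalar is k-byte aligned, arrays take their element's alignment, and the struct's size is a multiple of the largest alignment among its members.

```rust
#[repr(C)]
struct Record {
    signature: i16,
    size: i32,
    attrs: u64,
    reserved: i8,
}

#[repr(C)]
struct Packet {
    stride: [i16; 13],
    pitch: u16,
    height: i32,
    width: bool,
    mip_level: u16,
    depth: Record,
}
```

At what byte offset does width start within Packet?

Record: 0..2  signature  (2B, 2-aligned); 2..4  -- padding (2B); 4..8  size  (4B, 4-aligned); 8..16  attrs  (8B, 8-aligned); 16..17  reserved  (1B, 1-aligned); 17..24  -- tail padding (7B); sizeof = 24, alignof = 8
0..26  stride  (26B, 2-aligned)
26..28  pitch  (2B, 2-aligned)
28..32  height  (4B, 4-aligned)
32..33  width  (1B, 1-aligned)

32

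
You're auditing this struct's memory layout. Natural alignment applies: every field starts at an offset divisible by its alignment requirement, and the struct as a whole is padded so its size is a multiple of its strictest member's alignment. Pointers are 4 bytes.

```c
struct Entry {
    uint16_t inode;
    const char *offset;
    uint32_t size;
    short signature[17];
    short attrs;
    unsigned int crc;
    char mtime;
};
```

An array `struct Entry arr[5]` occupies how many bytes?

280

0..2  inode  (2B, 2-aligned)
2..4  -- padding (2B)
4..8  offset  (4B, 4-aligned)
8..12  size  (4B, 4-aligned)
12..46  signature  (34B, 2-aligned)
46..48  attrs  (2B, 2-aligned)
48..52  crc  (4B, 4-aligned)
52..53  mtime  (1B, 1-aligned)
53..56  -- tail padding (3B)
sizeof = 56, alignof = 4
array of 5: 5 × 56 = 280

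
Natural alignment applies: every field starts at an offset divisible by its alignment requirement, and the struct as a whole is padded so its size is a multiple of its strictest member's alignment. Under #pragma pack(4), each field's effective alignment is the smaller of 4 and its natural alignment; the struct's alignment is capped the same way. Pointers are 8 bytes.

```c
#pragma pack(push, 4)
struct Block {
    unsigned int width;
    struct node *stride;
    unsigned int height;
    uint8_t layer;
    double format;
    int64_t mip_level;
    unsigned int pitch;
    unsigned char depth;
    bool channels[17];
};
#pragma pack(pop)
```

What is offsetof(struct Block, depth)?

40

@0: width [4B, align 4] → 4
@4: stride [8B, align 4] → 12
@12: height [4B, align 4] → 16
@16: layer [1B, align 1] → 17
+3 pad (align 4)
@20: format [8B, align 4] → 28
@28: mip_level [8B, align 4] → 36
@36: pitch [4B, align 4] → 40
@40: depth [1B, align 1] → 41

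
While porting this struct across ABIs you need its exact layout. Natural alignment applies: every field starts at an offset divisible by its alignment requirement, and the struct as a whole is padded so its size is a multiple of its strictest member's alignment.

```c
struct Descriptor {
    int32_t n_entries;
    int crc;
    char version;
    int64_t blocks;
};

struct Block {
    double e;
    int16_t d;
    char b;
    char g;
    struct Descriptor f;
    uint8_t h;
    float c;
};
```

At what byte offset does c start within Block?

Descriptor: 0..4  n_entries  (4B, 4-aligned); 4..8  crc  (4B, 4-aligned); 8..9  version  (1B, 1-aligned); 9..16  -- padding (7B); 16..24  blocks  (8B, 8-aligned); sizeof = 24, alignof = 8
0..8  e  (8B, 8-aligned)
8..10  d  (2B, 2-aligned)
10..11  b  (1B, 1-aligned)
11..12  g  (1B, 1-aligned)
12..16  -- padding (4B)
16..40  f  (24B, 8-aligned)
40..41  h  (1B, 1-aligned)
41..44  -- padding (3B)
44..48  c  (4B, 4-aligned)

44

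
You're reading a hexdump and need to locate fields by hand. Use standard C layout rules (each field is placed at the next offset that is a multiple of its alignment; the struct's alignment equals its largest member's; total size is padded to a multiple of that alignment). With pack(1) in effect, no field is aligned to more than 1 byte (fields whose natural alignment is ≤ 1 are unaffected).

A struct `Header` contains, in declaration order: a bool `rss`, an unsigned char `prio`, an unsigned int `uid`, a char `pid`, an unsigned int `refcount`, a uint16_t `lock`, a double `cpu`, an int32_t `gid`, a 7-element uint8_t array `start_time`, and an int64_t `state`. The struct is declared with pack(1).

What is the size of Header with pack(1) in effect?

rss at 0 (size 1, align 1) → ends 1
prio at 1 (size 1, align 1) → ends 2
uid at 2 (size 4, align 1) → ends 6
pid at 6 (size 1, align 1) → ends 7
refcount at 7 (size 4, align 1) → ends 11
lock at 11 (size 2, align 1) → ends 13
cpu at 13 (size 8, align 1) → ends 21
gid at 21 (size 4, align 1) → ends 25
start_time at 25 (size 7, align 1) → ends 32
state at 32 (size 8, align 1) → ends 40
total 40 bytes, alignment 1

40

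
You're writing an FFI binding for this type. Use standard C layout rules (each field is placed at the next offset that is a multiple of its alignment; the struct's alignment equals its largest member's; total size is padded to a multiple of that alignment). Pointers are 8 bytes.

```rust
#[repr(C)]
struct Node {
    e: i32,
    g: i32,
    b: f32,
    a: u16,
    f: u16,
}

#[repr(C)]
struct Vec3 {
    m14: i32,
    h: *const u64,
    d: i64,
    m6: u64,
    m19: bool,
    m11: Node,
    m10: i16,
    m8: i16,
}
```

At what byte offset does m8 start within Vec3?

Node: e at 0 (size 4, align 4) → ends 4; g at 4 (size 4, align 4) → ends 8; b at 8 (size 4, align 4) → ends 12; a at 12 (size 2, align 2) → ends 14; f at 14 (size 2, align 2) → ends 16; total 16 bytes, alignment 4
m14 at 0 (size 4, align 4) → ends 4
pad 4 to align 8 for h
h at 8 (size 8, align 8) → ends 16
d at 16 (size 8, align 8) → ends 24
m6 at 24 (size 8, align 8) → ends 32
m19 at 32 (size 1, align 1) → ends 33
pad 3 to align 4 for m11
m11 at 36 (size 16, align 4) → ends 52
m10 at 52 (size 2, align 2) → ends 54
m8 at 54 (size 2, align 2) → ends 56

54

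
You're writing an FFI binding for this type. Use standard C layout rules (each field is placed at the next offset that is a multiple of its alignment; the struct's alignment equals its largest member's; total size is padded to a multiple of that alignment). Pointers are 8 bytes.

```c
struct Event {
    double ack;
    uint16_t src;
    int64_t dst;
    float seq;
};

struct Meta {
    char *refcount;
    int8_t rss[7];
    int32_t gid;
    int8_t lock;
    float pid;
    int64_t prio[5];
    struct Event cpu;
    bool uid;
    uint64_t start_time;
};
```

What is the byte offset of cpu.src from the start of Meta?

Event: ack at 0 (size 8, align 8) → ends 8; src at 8 (size 2, align 2) → ends 10; pad 6 to align 8 for dst; dst at 16 (size 8, align 8) → ends 24; seq at 24 (size 4, align 4) → ends 28; tail pad 4 to reach multiple of 8; total 32 bytes, alignment 8
refcount at 0 (size 8, align 8) → ends 8
rss at 8 (size 7, align 1) → ends 15
pad 1 to align 4 for gid
gid at 16 (size 4, align 4) → ends 20
lock at 20 (size 1, align 1) → ends 21
pad 3 to align 4 for pid
pid at 24 (size 4, align 4) → ends 28
pad 4 to align 8 for prio
prio at 32 (size 40, align 8) → ends 72
cpu at 72 (size 32, align 8) → ends 104
within Event: src at 8
72 + 8 = 80

80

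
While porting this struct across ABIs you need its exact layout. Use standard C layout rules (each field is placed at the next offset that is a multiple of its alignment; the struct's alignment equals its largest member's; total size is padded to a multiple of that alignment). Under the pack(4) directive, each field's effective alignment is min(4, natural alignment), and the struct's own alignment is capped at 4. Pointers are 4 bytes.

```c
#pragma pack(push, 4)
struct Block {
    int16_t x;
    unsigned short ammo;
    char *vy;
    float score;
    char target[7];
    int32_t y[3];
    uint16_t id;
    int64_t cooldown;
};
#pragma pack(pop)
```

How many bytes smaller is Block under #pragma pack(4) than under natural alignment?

4

natural layout:
  x at 0 (size 2, align 2) → ends 2
  ammo at 2 (size 2, align 2) → ends 4
  vy at 4 (size 4, align 4) → ends 8
  score at 8 (size 4, align 4) → ends 12
  target at 12 (size 7, align 1) → ends 19
  pad 1 to align 4 for y
  y at 20 (size 12, align 4) → ends 32
  id at 32 (size 2, align 2) → ends 34
  pad 6 to align 8 for cooldown
  cooldown at 40 (size 8, align 8) → ends 48
  total 48 bytes, alignment 8
packed(4) layout:
  x at 0 (size 2, align 2) → ends 2
  ammo at 2 (size 2, align 2) → ends 4
  vy at 4 (size 4, align 4) → ends 8
  score at 8 (size 4, align 4) → ends 12
  target at 12 (size 7, align 1) → ends 19
  pad 1 to align 4 for y
  y at 20 (size 12, align 4) → ends 32
  id at 32 (size 2, align 2) → ends 34
  pad 2 to align 4 for cooldown
  cooldown at 36 (size 8, align 4) → ends 44
  total 44 bytes, alignment 4
48 − 44 = 4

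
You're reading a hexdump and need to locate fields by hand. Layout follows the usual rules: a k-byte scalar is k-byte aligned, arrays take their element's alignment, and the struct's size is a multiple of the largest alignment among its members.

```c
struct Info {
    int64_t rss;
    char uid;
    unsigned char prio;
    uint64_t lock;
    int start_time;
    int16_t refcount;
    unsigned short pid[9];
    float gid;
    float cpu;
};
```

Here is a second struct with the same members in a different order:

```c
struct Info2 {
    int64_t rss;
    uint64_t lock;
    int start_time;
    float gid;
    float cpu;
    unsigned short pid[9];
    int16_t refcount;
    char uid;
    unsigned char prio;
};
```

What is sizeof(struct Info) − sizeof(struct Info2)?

0

0..8  rss  (8B, 8-aligned)
8..9  uid  (1B, 1-aligned)
9..10  prio  (1B, 1-aligned)
10..16  -- padding (6B)
16..24  lock  (8B, 8-aligned)
24..28  start_time  (4B, 4-aligned)
28..30  refcount  (2B, 2-aligned)
30..48  pid  (18B, 2-aligned)
48..52  gid  (4B, 4-aligned)
52..56  cpu  (4B, 4-aligned)
sizeof = 56, alignof = 8
— Info2 —
0..8  rss  (8B, 8-aligned)
8..16  lock  (8B, 8-aligned)
16..20  start_time  (4B, 4-aligned)
20..24  gid  (4B, 4-aligned)
24..28  cpu  (4B, 4-aligned)
28..46  pid  (18B, 2-aligned)
46..48  refcount  (2B, 2-aligned)
48..49  uid  (1B, 1-aligned)
49..50  prio  (1B, 1-aligned)
50..56  -- tail padding (6B)
sizeof = 56, alignof = 8
56 − 56 = 0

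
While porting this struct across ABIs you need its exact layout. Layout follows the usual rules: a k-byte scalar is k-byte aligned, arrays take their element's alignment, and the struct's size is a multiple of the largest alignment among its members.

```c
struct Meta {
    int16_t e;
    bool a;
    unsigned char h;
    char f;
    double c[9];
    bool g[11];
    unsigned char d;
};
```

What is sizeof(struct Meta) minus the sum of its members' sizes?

e at 0 (size 2, align 2) → ends 2
a at 2 (size 1, align 1) → ends 3
h at 3 (size 1, align 1) → ends 4
f at 4 (size 1, align 1) → ends 5
pad 3 to align 8 for c
c at 8 (size 72, align 8) → ends 80
g at 80 (size 11, align 1) → ends 91
d at 91 (size 1, align 1) → ends 92
tail pad 4 to reach multiple of 8
total 96 bytes, alignment 8
data bytes 89, size 96 → padding 7

7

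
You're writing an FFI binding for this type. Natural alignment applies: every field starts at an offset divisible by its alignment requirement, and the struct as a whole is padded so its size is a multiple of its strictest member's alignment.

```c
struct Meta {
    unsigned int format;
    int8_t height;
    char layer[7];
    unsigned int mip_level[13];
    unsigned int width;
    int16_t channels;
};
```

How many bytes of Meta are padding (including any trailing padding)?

format at 0 (size 4, align 4) → ends 4
height at 4 (size 1, align 1) → ends 5
layer at 5 (size 7, align 1) → ends 12
mip_level at 12 (size 52, align 4) → ends 64
width at 64 (size 4, align 4) → ends 68
channels at 68 (size 2, align 2) → ends 70
tail pad 2 to reach multiple of 4
total 72 bytes, alignment 4
data bytes 70, size 72 → padding 2

2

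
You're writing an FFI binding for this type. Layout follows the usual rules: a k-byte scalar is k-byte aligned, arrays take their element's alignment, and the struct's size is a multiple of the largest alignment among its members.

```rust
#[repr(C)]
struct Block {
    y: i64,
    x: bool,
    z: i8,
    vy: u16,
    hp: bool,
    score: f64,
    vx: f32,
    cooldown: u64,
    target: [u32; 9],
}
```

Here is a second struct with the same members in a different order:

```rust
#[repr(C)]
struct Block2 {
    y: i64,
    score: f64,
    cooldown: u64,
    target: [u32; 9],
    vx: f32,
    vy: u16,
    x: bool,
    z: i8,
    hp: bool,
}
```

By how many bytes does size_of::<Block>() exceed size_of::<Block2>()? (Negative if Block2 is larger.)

8

y at 0 (size 8, align 8) → ends 8
x at 8 (size 1, align 1) → ends 9
z at 9 (size 1, align 1) → ends 10
vy at 10 (size 2, align 2) → ends 12
hp at 12 (size 1, align 1) → ends 13
pad 3 to align 8 for score
score at 16 (size 8, align 8) → ends 24
vx at 24 (size 4, align 4) → ends 28
pad 4 to align 8 for cooldown
cooldown at 32 (size 8, align 8) → ends 40
target at 40 (size 36, align 4) → ends 76
tail pad 4 to reach multiple of 8
total 80 bytes, alignment 8
— Block2 —
y at 0 (size 8, align 8) → ends 8
score at 8 (size 8, align 8) → ends 16
cooldown at 16 (size 8, align 8) → ends 24
target at 24 (size 36, align 4) → ends 60
vx at 60 (size 4, align 4) → ends 64
vy at 64 (size 2, align 2) → ends 66
x at 66 (size 1, align 1) → ends 67
z at 67 (size 1, align 1) → ends 68
hp at 68 (size 1, align 1) → ends 69
tail pad 3 to reach multiple of 8
total 72 bytes, alignment 8
80 − 72 = 8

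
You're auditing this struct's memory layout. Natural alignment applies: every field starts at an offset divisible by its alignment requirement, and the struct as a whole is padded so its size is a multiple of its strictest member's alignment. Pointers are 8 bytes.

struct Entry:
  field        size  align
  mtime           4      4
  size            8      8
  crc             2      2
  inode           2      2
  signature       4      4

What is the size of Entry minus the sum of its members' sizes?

0..4  mtime  (4B, 4-aligned)
4..8  -- padding (4B)
8..16  size  (8B, 8-aligned)
16..18  crc  (2B, 2-aligned)
18..20  inode  (2B, 2-aligned)
20..24  signature  (4B, 4-aligned)
sizeof = 24, alignof = 8
data bytes 20, size 24 → padding 4

4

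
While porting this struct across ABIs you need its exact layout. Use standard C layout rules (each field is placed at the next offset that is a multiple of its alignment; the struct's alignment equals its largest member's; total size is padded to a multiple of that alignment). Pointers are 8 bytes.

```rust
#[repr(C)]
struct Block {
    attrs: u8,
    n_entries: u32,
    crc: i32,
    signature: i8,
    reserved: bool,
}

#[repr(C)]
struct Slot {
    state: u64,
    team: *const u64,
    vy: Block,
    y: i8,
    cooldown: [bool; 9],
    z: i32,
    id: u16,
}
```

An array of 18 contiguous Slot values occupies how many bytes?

1008

Block: attrs at 0 (size 1, align 1) → ends 1; pad 3 to align 4 for n_entries; n_entries at 4 (size 4, align 4) → ends 8; crc at 8 (size 4, align 4) → ends 12; signature at 12 (size 1, align 1) → ends 13; reserved at 13 (size 1, align 1) → ends 14; tail pad 2 to reach multiple of 4; total 16 bytes, alignment 4
state at 0 (size 8, align 8) → ends 8
team at 8 (size 8, align 8) → ends 16
vy at 16 (size 16, align 4) → ends 32
y at 32 (size 1, align 1) → ends 33
cooldown at 33 (size 9, align 1) → ends 42
pad 2 to align 4 for z
z at 44 (size 4, align 4) → ends 48
id at 48 (size 2, align 2) → ends 50
tail pad 6 to reach multiple of 8
total 56 bytes, alignment 8
array of 18: 18 × 56 = 1008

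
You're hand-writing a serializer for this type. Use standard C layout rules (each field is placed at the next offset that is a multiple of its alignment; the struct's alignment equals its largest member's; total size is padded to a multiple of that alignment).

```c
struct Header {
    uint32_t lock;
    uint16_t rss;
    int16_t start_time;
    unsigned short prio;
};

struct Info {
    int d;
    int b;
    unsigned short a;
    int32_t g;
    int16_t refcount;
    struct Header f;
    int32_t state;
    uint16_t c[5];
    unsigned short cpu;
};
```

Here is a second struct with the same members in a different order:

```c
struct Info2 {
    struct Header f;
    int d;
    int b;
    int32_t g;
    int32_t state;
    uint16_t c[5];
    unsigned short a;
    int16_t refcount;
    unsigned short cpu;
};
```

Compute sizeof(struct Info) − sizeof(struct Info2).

Header: @0: lock [4B, align 4] → 4; @4: rss [2B, align 2] → 6; @6: start_time [2B, align 2] → 8; @8: prio [2B, align 2] → 10; +2 tail pad (align 4); size 12, align 4
@0: d [4B, align 4] → 4
@4: b [4B, align 4] → 8
@8: a [2B, align 2] → 10
+2 pad (align 4)
@12: g [4B, align 4] → 16
@16: refcount [2B, align 2] → 18
+2 pad (align 4)
@20: f [12B, align 4] → 32
@32: state [4B, align 4] → 36
@36: c [10B, align 2] → 46
@46: cpu [2B, align 2] → 48
size 48, align 4
— Info2 —
@0: f [12B, align 4] → 12
@12: d [4B, align 4] → 16
@16: b [4B, align 4] → 20
@20: g [4B, align 4] → 24
@24: state [4B, align 4] → 28
@28: c [10B, align 2] → 38
@38: a [2B, align 2] → 40
@40: refcount [2B, align 2] → 42
@42: cpu [2B, align 2] → 44
size 44, align 4
48 − 44 = 4

4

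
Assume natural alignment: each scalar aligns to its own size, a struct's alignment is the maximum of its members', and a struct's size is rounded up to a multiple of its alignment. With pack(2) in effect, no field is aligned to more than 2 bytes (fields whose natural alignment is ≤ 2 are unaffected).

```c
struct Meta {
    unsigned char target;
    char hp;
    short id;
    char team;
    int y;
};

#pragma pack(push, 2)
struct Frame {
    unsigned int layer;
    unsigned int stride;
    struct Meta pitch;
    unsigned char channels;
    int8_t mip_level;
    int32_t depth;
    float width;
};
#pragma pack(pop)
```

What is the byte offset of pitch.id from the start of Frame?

Meta: @0: target [1B, align 1] → 1; @1: hp [1B, align 1] → 2; @2: id [2B, align 2] → 4; @4: team [1B, align 1] → 5; +3 pad (align 4); @8: y [4B, align 4] → 12; size 12, align 4
@0: layer [4B, align 2] → 4
@4: stride [4B, align 2] → 8
@8: pitch [12B, align 2] → 20
within Meta: id at 2
8 + 2 = 10

10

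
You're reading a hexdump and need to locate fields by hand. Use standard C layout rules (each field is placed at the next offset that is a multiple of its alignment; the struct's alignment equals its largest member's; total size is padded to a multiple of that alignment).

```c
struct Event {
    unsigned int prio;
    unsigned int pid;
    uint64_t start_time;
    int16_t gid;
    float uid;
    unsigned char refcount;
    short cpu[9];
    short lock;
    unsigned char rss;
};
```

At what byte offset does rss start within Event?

46

prio at 0 (size 4, align 4) → ends 4
pid at 4 (size 4, align 4) → ends 8
start_time at 8 (size 8, align 8) → ends 16
gid at 16 (size 2, align 2) → ends 18
pad 2 to align 4 for uid
uid at 20 (size 4, align 4) → ends 24
refcount at 24 (size 1, align 1) → ends 25
pad 1 to align 2 for cpu
cpu at 26 (size 18, align 2) → ends 44
lock at 44 (size 2, align 2) → ends 46
rss at 46 (size 1, align 1) → ends 47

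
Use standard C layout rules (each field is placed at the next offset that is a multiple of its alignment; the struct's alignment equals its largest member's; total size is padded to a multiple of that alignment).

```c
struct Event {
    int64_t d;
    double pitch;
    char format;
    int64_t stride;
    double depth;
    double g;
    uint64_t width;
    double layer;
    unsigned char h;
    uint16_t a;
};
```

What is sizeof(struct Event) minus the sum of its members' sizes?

12

@0: d [8B, align 8] → 8
@8: pitch [8B, align 8] → 16
@16: format [1B, align 1] → 17
+7 pad (align 8)
@24: stride [8B, align 8] → 32
@32: depth [8B, align 8] → 40
@40: g [8B, align 8] → 48
@48: width [8B, align 8] → 56
@56: layer [8B, align 8] → 64
@64: h [1B, align 1] → 65
+1 pad (align 2)
@66: a [2B, align 2] → 68
+4 tail pad (align 8)
size 72, align 8
data bytes 60, size 72 → padding 12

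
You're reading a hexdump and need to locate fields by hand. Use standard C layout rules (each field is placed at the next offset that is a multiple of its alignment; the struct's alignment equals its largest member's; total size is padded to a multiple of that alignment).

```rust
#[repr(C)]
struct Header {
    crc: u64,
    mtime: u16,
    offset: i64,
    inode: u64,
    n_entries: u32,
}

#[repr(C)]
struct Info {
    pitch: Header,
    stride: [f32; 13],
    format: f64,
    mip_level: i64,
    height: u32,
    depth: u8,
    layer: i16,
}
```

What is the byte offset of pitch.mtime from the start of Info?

8

Header: crc at 0 (size 8, align 8) → ends 8; mtime at 8 (size 2, align 2) → ends 10; pad 6 to align 8 for offset; offset at 16 (size 8, align 8) → ends 24; inode at 24 (size 8, align 8) → ends 32; n_entries at 32 (size 4, align 4) → ends 36; tail pad 4 to reach multiple of 8; total 40 bytes, alignment 8
pitch at 0 (size 40, align 8) → ends 40
within Header: mtime at 8
0 + 8 = 8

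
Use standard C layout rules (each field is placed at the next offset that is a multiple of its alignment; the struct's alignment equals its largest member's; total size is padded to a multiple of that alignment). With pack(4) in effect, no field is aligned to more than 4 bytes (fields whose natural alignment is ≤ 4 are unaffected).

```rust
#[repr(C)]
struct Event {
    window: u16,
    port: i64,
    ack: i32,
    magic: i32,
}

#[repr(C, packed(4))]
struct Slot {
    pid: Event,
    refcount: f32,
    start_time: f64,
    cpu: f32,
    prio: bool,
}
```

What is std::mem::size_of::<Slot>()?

44

Event: @0: window [2B, align 2] → 2; +6 pad (align 8); @8: port [8B, align 8] → 16; @16: ack [4B, align 4] → 20; @20: magic [4B, align 4] → 24; size 24, align 8
@0: pid [24B, align 4] → 24
@24: refcount [4B, align 4] → 28
@28: start_time [8B, align 4] → 36
@36: cpu [4B, align 4] → 40
@40: prio [1B, align 1] → 41
+3 tail pad (align 4)
size 44, align 4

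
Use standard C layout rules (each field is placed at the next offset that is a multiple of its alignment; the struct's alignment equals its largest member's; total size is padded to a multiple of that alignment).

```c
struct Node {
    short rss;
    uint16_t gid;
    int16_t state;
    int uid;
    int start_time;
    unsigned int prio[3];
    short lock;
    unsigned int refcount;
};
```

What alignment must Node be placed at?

member alignments: rss=2, gid=2, state=2, uid=4, start_time=4, prio=4, lock=2, refcount=4
max = 4

4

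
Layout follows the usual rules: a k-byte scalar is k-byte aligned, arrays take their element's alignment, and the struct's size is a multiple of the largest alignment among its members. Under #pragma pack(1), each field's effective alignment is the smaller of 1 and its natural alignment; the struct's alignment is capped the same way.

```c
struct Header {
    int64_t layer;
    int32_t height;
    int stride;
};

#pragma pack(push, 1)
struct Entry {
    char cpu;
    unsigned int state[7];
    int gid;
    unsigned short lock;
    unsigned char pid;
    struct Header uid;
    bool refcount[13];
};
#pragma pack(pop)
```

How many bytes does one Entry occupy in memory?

Header: @0: layer [8B, align 8] → 8; @8: height [4B, align 4] → 12; @12: stride [4B, align 4] → 16; size 16, align 8
@0: cpu [1B, align 1] → 1
@1: state [28B, align 1] → 29
@29: gid [4B, align 1] → 33
@33: lock [2B, align 1] → 35
@35: pid [1B, align 1] → 36
@36: uid [16B, align 1] → 52
@52: refcount [13B, align 1] → 65
size 65, align 1

65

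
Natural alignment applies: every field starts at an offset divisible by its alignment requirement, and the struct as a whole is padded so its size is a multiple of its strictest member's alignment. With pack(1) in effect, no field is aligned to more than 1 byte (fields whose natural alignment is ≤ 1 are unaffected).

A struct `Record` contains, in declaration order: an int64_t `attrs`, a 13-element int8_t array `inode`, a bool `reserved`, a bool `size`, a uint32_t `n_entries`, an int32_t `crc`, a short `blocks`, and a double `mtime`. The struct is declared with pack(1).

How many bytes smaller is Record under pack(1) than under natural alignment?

7

natural layout:
  @0: attrs [8B, align 8] → 8
  @8: inode [13B, align 1] → 21
  @21: reserved [1B, align 1] → 22
  @22: size [1B, align 1] → 23
  +1 pad (align 4)
  @24: n_entries [4B, align 4] → 28
  @28: crc [4B, align 4] → 32
  @32: blocks [2B, align 2] → 34
  +6 pad (align 8)
  @40: mtime [8B, align 8] → 48
  size 48, align 8
packed(1) layout:
  @0: attrs [8B, align 1] → 8
  @8: inode [13B, align 1] → 21
  @21: reserved [1B, align 1] → 22
  @22: size [1B, align 1] → 23
  @23: n_entries [4B, align 1] → 27
  @27: crc [4B, align 1] → 31
  @31: blocks [2B, align 1] → 33
  @33: mtime [8B, align 1] → 41
  size 41, align 1
48 − 41 = 7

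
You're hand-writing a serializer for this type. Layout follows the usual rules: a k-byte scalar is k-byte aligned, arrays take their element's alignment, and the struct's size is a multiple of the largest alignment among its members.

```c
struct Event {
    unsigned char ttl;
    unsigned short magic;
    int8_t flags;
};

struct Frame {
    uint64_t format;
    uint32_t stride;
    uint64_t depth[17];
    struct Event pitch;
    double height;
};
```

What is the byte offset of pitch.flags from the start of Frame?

Event: ttl at 0 (size 1, align 1) → ends 1; pad 1 to align 2 for magic; magic at 2 (size 2, align 2) → ends 4; flags at 4 (size 1, align 1) → ends 5; tail pad 1 to reach multiple of 2; total 6 bytes, alignment 2
format at 0 (size 8, align 8) → ends 8
stride at 8 (size 4, align 4) → ends 12
pad 4 to align 8 for depth
depth at 16 (size 136, align 8) → ends 152
pitch at 152 (size 6, align 2) → ends 158
within Event: flags at 4
152 + 4 = 156

156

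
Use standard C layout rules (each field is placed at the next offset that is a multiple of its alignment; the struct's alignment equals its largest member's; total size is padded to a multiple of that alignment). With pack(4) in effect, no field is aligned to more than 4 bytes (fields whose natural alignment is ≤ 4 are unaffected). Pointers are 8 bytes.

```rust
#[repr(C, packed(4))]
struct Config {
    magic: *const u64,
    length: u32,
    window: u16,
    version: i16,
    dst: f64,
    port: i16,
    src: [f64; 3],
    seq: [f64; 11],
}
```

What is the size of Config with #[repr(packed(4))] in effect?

140

@0: magic [8B, align 4] → 8
@8: length [4B, align 4] → 12
@12: window [2B, align 2] → 14
@14: version [2B, align 2] → 16
@16: dst [8B, align 4] → 24
@24: port [2B, align 2] → 26
+2 pad (align 4)
@28: src [24B, align 4] → 52
@52: seq [88B, align 4] → 140
size 140, align 4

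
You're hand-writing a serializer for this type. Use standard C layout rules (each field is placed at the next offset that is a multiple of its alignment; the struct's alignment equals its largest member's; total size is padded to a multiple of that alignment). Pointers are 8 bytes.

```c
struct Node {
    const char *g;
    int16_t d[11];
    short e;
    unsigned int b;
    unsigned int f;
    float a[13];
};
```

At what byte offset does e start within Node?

0..8  g  (8B, 8-aligned)
8..30  d  (22B, 2-aligned)
30..32  e  (2B, 2-aligned)

30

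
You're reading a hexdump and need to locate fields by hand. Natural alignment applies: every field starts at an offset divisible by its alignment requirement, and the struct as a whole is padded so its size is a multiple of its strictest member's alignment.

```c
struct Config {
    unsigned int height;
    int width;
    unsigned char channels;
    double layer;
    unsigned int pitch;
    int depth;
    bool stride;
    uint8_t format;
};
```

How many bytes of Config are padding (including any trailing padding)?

13

@0: height [4B, align 4] → 4
@4: width [4B, align 4] → 8
@8: channels [1B, align 1] → 9
+7 pad (align 8)
@16: layer [8B, align 8] → 24
@24: pitch [4B, align 4] → 28
@28: depth [4B, align 4] → 32
@32: stride [1B, align 1] → 33
@33: format [1B, align 1] → 34
+6 tail pad (align 8)
size 40, align 8
data bytes 27, size 40 → padding 13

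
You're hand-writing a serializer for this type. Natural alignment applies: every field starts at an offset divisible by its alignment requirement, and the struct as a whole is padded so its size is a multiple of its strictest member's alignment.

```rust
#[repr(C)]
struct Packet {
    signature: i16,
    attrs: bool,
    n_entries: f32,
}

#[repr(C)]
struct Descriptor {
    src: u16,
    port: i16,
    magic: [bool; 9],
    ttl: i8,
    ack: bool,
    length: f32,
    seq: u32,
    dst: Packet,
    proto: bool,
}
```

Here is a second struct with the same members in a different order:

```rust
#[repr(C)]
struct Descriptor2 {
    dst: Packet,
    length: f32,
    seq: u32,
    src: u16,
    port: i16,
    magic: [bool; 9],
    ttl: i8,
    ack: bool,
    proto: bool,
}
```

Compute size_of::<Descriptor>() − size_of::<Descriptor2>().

Packet: signature at 0 (size 2, align 2) → ends 2; attrs at 2 (size 1, align 1) → ends 3; pad 1 to align 4 for n_entries; n_entries at 4 (size 4, align 4) → ends 8; total 8 bytes, alignment 4
src at 0 (size 2, align 2) → ends 2
port at 2 (size 2, align 2) → ends 4
magic at 4 (size 9, align 1) → ends 13
ttl at 13 (size 1, align 1) → ends 14
ack at 14 (size 1, align 1) → ends 15
pad 1 to align 4 for length
length at 16 (size 4, align 4) → ends 20
seq at 20 (size 4, align 4) → ends 24
dst at 24 (size 8, align 4) → ends 32
proto at 32 (size 1, align 1) → ends 33
tail pad 3 to reach multiple of 4
total 36 bytes, alignment 4
— Descriptor2 —
dst at 0 (size 8, align 4) → ends 8
length at 8 (size 4, align 4) → ends 12
seq at 12 (size 4, align 4) → ends 16
src at 16 (size 2, align 2) → ends 18
port at 18 (size 2, align 2) → ends 20
magic at 20 (size 9, align 1) → ends 29
ttl at 29 (size 1, align 1) → ends 30
ack at 30 (size 1, align 1) → ends 31
proto at 31 (size 1, align 1) → ends 32
total 32 bytes, alignment 4
36 − 32 = 4

4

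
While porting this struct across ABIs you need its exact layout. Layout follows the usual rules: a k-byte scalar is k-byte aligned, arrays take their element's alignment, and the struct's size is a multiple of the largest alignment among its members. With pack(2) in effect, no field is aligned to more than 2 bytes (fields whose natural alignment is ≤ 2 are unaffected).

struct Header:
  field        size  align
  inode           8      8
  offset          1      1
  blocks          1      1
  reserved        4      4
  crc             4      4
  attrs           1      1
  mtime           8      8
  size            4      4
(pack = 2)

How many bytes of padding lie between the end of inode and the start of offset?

0

@0: inode [8B, align 2] → 8
@8: offset [1B, align 1] → 9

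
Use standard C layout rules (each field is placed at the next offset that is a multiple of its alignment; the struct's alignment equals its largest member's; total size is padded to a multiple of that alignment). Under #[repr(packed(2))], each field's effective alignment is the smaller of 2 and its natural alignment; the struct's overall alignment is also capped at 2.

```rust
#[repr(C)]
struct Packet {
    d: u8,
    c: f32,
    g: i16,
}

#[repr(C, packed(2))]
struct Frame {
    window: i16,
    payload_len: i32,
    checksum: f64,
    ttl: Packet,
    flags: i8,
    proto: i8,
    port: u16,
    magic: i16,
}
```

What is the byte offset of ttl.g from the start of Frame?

22

Packet: 0..1  d  (1B, 1-aligned); 1..4  -- padding (3B); 4..8  c  (4B, 4-aligned); 8..10  g  (2B, 2-aligned); 10..12  -- tail padding (2B); sizeof = 12, alignof = 4
0..2  window  (2B, 2-aligned)
2..6  payload_len  (4B, 2-aligned)
6..14  checksum  (8B, 2-aligned)
14..26  ttl  (12B, 2-aligned)
within Packet: g at 8
14 + 8 = 22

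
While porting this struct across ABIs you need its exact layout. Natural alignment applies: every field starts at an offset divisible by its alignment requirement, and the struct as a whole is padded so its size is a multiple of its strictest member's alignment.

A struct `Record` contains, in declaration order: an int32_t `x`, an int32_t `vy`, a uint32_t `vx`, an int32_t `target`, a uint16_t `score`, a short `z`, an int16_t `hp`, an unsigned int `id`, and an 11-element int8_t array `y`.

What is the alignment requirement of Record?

4

member alignments: x=4, vy=4, vx=4, target=4, score=2, z=2, hp=2, id=4, y=1
max = 4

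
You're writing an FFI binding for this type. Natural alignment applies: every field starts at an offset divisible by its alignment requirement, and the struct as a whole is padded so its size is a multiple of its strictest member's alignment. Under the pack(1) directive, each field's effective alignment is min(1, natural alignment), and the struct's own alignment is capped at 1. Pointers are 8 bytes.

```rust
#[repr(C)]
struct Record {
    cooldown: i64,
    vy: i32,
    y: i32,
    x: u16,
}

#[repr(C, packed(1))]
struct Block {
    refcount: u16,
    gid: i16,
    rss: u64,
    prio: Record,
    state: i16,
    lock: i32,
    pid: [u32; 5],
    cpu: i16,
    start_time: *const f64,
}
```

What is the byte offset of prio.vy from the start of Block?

20

Record: @0: cooldown [8B, align 8] → 8; @8: vy [4B, align 4] → 12; @12: y [4B, align 4] → 16; @16: x [2B, align 2] → 18; +6 tail pad (align 8); size 24, align 8
@0: refcount [2B, align 1] → 2
@2: gid [2B, align 1] → 4
@4: rss [8B, align 1] → 12
@12: prio [24B, align 1] → 36
within Record: vy at 8
12 + 8 = 20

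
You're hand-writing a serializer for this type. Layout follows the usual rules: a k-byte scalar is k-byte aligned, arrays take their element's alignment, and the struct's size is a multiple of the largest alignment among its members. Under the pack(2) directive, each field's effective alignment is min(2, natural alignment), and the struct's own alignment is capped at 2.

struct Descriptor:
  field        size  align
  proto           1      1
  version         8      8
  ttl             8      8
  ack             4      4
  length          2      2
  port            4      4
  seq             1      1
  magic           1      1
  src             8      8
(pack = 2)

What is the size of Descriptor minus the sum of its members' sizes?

0..1  proto  (1B, 1-aligned)
1..2  -- padding (1B)
2..10  version  (8B, 2-aligned)
10..18  ttl  (8B, 2-aligned)
18..22  ack  (4B, 2-aligned)
22..24  length  (2B, 2-aligned)
24..28  port  (4B, 2-aligned)
28..29  seq  (1B, 1-aligned)
29..30  magic  (1B, 1-aligned)
30..38  src  (8B, 2-aligned)
sizeof = 38, alignof = 2
data bytes 37, size 38 → padding 1

1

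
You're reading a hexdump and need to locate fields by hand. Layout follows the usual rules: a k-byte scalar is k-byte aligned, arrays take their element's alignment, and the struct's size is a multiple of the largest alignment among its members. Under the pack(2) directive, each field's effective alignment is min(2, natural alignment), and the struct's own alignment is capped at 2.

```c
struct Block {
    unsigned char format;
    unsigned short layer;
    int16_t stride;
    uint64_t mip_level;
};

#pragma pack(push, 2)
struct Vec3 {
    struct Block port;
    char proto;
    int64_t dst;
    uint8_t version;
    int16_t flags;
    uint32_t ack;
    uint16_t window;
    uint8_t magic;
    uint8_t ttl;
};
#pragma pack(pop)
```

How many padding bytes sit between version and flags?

Block: 0..1  format  (1B, 1-aligned); 1..2  -- padding (1B); 2..4  layer  (2B, 2-aligned); 4..6  stride  (2B, 2-aligned); 6..8  -- padding (2B); 8..16  mip_level  (8B, 8-aligned); sizeof = 16, alignof = 8
0..16  port  (16B, 2-aligned)
16..17  proto  (1B, 1-aligned)
17..18  -- padding (1B)
18..26  dst  (8B, 2-aligned)
26..27  version  (1B, 1-aligned)
27..28  -- padding (1B)
28..30  flags  (2B, 2-aligned)

1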